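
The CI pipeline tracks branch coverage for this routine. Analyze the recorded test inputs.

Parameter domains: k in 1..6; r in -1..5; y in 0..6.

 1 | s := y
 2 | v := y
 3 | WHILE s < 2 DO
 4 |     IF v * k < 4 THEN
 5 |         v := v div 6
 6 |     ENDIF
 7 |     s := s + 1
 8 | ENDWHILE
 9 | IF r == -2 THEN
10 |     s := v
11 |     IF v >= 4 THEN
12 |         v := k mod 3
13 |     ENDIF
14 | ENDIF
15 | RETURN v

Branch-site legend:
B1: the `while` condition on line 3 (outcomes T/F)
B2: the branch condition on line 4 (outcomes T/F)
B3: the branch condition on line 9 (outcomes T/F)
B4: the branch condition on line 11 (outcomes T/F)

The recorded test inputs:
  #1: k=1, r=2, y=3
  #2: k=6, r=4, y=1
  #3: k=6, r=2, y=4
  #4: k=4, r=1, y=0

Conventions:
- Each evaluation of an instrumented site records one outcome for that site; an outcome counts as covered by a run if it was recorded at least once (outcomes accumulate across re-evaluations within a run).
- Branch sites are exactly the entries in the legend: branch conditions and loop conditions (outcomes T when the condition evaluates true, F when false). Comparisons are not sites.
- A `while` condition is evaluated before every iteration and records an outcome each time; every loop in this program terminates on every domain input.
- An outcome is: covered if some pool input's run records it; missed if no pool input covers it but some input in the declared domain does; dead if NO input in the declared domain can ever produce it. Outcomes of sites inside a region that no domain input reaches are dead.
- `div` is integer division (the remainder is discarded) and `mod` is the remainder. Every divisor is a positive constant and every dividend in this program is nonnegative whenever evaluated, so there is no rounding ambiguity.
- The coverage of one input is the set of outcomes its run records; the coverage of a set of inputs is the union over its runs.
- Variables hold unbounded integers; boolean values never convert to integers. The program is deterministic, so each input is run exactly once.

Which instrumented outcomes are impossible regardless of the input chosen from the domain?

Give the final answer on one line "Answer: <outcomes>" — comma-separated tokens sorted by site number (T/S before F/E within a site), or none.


sweeping the full domain (294 inputs) for each outcome:
  B3=T: unreachable across the whole domain -> dead
  B4=T: unreachable across the whole domain -> dead
  B4=F: unreachable across the whole domain -> dead
  reachable outcomes have witnesses, e.g. B1=T (e.g. k=1, r=-1, y=0), B1=F (e.g. k=1, r=-1, y=0), B2=T (e.g. k=1, r=-1, y=0), B2=F (e.g. k=4, r=-1, y=1)
Answer: B3=T, B4=T, B4=F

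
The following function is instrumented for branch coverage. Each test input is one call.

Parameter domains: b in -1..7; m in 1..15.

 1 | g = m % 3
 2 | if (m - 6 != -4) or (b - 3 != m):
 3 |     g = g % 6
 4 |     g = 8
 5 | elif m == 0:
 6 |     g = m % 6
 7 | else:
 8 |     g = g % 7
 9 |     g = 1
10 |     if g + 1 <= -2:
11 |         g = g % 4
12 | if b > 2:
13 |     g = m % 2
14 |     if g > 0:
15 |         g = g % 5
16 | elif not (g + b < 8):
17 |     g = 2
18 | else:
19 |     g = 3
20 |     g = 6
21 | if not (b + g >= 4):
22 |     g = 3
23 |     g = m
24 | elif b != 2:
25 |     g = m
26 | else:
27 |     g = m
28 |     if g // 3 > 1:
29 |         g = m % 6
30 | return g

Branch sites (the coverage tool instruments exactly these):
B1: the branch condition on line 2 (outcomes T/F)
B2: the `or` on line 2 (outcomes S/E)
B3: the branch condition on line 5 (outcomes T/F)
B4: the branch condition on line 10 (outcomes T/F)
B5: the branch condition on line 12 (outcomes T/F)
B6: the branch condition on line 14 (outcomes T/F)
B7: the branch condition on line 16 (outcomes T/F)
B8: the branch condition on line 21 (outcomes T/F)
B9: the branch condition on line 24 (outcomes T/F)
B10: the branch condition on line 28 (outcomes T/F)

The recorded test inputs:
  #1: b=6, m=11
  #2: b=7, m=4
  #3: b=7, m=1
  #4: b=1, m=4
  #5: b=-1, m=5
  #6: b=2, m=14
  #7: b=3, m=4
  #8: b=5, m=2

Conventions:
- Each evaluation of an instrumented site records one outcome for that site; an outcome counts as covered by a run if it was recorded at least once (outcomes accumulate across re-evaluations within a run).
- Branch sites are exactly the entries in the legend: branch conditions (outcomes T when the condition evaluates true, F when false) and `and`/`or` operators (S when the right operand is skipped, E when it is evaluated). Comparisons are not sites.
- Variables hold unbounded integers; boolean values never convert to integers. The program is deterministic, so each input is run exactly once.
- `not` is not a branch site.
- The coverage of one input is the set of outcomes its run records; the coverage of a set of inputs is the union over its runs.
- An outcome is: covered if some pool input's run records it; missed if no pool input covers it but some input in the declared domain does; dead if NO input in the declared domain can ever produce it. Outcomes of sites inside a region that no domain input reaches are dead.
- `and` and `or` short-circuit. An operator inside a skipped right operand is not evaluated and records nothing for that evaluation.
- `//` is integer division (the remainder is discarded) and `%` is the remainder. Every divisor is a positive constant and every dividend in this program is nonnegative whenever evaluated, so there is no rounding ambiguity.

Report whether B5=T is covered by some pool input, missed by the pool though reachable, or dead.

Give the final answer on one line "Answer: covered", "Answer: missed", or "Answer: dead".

B5=T is recorded by pool input(s) 1, 2, 3, 7, 8 -> covered

Answer: covered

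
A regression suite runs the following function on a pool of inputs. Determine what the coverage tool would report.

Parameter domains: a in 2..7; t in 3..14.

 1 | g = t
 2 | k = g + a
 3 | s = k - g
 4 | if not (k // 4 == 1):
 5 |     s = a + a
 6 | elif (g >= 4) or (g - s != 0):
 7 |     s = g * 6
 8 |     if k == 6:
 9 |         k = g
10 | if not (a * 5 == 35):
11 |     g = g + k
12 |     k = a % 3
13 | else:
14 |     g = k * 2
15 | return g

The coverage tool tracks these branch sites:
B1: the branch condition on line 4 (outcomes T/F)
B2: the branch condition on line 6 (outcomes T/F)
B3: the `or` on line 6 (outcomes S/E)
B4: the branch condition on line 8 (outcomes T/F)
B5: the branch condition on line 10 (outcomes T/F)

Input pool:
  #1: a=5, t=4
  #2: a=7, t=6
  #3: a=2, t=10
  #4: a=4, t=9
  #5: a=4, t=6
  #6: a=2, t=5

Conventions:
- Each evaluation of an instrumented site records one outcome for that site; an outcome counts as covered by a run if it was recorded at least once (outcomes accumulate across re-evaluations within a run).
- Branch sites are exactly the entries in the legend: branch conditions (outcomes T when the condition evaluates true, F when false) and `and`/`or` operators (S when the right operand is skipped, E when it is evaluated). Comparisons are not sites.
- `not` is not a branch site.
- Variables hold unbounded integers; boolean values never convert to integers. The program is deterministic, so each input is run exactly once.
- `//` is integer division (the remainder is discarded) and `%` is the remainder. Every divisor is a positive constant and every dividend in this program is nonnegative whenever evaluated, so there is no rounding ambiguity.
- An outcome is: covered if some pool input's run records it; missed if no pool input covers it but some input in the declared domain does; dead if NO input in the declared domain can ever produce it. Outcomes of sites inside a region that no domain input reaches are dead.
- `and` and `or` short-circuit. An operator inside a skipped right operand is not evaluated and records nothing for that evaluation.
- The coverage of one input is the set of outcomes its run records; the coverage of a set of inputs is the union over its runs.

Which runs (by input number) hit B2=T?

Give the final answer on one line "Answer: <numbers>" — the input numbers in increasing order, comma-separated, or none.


input #1 (a=5, t=4): never hits B2=T
input #2 (a=7, t=6): never hits B2=T
input #3 (a=2, t=10): never hits B2=T
input #4 (a=4, t=9): never hits B2=T
input #5 (a=4, t=6): never hits B2=T
input #6 (a=2, t=5): hits B2=T
Answer: 6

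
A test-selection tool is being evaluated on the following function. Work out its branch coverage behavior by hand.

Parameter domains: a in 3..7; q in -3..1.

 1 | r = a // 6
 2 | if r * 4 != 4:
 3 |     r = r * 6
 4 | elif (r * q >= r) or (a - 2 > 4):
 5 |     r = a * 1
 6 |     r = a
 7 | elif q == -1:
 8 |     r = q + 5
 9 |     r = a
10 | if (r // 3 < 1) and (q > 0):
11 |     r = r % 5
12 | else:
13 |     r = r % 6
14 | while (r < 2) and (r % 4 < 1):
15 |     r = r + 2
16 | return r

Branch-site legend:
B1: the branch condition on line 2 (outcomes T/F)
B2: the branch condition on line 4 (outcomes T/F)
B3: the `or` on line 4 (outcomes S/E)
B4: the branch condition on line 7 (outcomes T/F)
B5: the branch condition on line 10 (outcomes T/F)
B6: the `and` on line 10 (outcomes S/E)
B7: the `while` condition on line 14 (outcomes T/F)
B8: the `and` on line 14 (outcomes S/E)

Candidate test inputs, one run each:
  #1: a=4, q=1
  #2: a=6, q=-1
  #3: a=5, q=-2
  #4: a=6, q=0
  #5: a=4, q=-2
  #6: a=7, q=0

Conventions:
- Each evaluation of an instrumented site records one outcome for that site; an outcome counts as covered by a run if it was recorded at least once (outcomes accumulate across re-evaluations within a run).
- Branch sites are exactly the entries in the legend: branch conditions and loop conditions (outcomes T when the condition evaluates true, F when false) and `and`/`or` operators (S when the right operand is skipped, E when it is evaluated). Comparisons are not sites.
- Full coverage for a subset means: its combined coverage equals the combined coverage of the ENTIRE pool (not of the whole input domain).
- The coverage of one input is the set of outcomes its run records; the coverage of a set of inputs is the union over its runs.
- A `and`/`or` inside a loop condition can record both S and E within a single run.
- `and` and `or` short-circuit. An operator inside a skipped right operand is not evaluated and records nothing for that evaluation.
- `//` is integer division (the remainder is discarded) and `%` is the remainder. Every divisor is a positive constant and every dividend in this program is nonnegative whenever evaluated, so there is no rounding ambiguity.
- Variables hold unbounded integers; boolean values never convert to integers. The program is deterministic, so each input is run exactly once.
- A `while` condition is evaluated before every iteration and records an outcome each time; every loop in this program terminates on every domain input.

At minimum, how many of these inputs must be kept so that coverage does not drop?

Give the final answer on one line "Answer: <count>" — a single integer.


run #1 (a=4, q=1) records B1=T, B5=T, B6=E, B7=T, B7=F, B8=S, B8=E
run #2 (a=6, q=-1) records B1=F, B2=F, B3=E, B4=T, B5=F, B6=S, B7=T, B7=F, B8=S, B8=E
run #3 (a=5, q=-2) records B1=T, B5=F, B6=E, B7=T, B7=F, B8=S, B8=E
run #4 (a=6, q=0) records B1=F, B2=F, B3=E, B4=F, B5=F, B6=E, B7=F, B8=E
run #5 (a=4, q=-2) records B1=T, B5=F, B6=E, B7=T, B7=F, B8=S, B8=E
run #6 (a=7, q=0) records B1=F, B2=T, B3=E, B5=F, B6=S, B7=F, B8=E
together the pool reaches 15 outcomes: B1=T, B1=F, B2=T, B2=F, B3=E, B4=T, B4=F, B5=T, B5=F, B6=S, B6=E, B7=T, B7=F, B8=S, B8=E
no size-1 subset reaches all 15 outcomes (best union: 10/15)
no size-2 subset reaches all 15 outcomes (best union: 13/15)
no size-3 subset reaches all 15 outcomes (best union: 14/15)
size 4: inputs {1, 2, 4, 6} cover all 15 outcomes, and no lexicographically smaller subset of this size does
Answer: 4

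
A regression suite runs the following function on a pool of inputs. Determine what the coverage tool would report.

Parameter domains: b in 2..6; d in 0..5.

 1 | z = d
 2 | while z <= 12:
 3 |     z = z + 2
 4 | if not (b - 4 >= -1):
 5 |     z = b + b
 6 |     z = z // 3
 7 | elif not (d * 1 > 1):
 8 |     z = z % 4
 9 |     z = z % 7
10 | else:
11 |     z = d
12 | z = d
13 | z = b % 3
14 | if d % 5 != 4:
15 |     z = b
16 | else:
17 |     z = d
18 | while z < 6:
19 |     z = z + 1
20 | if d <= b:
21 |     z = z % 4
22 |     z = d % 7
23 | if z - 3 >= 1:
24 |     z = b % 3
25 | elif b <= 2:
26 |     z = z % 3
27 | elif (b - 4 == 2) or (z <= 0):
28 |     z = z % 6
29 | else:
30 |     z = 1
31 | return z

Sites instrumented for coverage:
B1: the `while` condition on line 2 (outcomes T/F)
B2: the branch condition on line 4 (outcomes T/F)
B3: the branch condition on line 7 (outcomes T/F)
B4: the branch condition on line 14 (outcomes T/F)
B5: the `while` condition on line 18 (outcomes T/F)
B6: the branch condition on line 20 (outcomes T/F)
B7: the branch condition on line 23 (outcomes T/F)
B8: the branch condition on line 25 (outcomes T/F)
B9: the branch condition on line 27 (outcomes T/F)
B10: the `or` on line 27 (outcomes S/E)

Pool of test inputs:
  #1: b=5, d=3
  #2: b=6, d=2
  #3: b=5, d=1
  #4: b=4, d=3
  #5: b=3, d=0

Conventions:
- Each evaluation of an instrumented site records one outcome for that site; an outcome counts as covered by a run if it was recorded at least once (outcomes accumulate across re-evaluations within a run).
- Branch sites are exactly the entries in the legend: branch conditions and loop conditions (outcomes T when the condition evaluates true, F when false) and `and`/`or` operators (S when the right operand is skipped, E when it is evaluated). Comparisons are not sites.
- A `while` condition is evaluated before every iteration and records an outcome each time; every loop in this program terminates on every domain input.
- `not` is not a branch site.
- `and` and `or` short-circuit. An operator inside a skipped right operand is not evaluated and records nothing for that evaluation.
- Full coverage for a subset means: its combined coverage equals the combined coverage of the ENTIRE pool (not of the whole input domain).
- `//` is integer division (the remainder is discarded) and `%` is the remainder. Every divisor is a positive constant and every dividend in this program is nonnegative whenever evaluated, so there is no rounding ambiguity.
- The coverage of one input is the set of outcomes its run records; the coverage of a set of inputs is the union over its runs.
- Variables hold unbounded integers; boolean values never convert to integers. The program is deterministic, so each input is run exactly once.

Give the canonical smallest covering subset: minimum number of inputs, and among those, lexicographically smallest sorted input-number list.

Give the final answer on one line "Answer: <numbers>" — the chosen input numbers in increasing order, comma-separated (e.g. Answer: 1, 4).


input #1, b=5, d=3: outcomes B1=T, B1=F, B2=F, B3=F, B4=T, B5=T, B5=F, B6=T, B7=F, B8=F, B9=F, B10=E
input #2, b=6, d=2: outcomes B1=T, B1=F, B2=F, B3=F, B4=T, B5=F, B6=T, B7=F, B8=F, B9=T, B10=S
input #3, b=5, d=1: outcomes B1=T, B1=F, B2=F, B3=T, B4=T, B5=T, B5=F, B6=T, B7=F, B8=F, B9=F, B10=E
input #4, b=4, d=3: outcomes B1=T, B1=F, B2=F, B3=F, B4=T, B5=T, B5=F, B6=T, B7=F, B8=F, B9=F, B10=E
input #5, b=3, d=0: outcomes B1=T, B1=F, B2=F, B3=T, B4=T, B5=T, B5=F, B6=T, B7=F, B8=F, B9=T, B10=E
union over all inputs: B1=T, B1=F, B2=F, B3=T, B3=F, B4=T, B5=T, B5=F, B6=T, B7=F, B8=F, B9=T, B9=F, B10=S, B10=E (15 outcomes)
every size-1 subset falls short of the 15 outcomes (best: 12/15)
inputs {2, 3} (size 2) cover everything; no size-2 subset with a lexicographically smaller index list covers all 15
Answer: 2, 3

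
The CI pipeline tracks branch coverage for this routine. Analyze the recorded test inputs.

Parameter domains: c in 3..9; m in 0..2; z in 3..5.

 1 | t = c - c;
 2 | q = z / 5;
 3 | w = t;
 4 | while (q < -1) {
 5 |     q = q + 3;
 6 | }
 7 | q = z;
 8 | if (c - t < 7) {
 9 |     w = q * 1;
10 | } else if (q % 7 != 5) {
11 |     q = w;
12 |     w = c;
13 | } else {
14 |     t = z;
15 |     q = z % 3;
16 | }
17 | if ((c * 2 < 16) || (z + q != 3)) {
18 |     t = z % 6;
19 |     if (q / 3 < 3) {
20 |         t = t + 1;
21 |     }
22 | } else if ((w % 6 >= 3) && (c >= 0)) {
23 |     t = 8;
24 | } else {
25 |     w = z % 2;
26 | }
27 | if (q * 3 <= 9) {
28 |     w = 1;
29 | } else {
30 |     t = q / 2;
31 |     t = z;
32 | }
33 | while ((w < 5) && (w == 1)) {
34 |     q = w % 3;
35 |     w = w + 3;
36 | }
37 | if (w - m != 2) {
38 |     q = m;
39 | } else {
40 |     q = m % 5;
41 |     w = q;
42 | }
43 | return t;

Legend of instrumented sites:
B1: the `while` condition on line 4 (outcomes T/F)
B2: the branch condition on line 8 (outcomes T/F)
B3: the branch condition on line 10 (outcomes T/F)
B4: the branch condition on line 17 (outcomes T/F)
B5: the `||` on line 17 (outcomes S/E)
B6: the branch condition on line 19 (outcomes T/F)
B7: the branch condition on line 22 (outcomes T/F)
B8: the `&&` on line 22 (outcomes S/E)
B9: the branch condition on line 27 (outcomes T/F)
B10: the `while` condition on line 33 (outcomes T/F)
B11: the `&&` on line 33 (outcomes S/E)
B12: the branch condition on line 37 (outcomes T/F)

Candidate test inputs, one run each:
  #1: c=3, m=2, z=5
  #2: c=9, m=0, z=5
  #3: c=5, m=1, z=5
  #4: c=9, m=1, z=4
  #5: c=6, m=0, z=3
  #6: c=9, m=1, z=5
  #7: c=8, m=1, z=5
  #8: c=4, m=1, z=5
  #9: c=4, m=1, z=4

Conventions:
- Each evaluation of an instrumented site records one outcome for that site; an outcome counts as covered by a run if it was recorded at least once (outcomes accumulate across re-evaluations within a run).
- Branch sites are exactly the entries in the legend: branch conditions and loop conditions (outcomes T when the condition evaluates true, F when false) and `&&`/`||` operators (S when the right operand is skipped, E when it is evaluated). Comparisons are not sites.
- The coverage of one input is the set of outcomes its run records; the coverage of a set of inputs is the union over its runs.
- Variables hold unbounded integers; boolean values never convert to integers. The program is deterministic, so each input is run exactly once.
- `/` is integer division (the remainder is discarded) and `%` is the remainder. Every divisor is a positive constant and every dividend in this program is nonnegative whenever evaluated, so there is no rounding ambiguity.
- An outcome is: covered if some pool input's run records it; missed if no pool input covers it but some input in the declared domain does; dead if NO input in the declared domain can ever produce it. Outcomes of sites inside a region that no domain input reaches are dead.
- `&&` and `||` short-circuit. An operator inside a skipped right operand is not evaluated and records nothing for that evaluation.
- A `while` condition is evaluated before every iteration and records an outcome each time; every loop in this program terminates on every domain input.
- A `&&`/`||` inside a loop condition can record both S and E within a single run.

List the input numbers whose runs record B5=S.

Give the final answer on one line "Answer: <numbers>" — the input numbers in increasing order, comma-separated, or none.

input #1 (c=3, m=2, z=5): records B5=S
input #2 (c=9, m=0, z=5): does not record B5=S
input #3 (c=5, m=1, z=5): records B5=S
input #4 (c=9, m=1, z=4): does not record B5=S
input #5 (c=6, m=0, z=3): records B5=S
input #6 (c=9, m=1, z=5): does not record B5=S
input #7 (c=8, m=1, z=5): does not record B5=S
input #8 (c=4, m=1, z=5): records B5=S
input #9 (c=4, m=1, z=4): records B5=S

Answer: 1, 3, 5, 8, 9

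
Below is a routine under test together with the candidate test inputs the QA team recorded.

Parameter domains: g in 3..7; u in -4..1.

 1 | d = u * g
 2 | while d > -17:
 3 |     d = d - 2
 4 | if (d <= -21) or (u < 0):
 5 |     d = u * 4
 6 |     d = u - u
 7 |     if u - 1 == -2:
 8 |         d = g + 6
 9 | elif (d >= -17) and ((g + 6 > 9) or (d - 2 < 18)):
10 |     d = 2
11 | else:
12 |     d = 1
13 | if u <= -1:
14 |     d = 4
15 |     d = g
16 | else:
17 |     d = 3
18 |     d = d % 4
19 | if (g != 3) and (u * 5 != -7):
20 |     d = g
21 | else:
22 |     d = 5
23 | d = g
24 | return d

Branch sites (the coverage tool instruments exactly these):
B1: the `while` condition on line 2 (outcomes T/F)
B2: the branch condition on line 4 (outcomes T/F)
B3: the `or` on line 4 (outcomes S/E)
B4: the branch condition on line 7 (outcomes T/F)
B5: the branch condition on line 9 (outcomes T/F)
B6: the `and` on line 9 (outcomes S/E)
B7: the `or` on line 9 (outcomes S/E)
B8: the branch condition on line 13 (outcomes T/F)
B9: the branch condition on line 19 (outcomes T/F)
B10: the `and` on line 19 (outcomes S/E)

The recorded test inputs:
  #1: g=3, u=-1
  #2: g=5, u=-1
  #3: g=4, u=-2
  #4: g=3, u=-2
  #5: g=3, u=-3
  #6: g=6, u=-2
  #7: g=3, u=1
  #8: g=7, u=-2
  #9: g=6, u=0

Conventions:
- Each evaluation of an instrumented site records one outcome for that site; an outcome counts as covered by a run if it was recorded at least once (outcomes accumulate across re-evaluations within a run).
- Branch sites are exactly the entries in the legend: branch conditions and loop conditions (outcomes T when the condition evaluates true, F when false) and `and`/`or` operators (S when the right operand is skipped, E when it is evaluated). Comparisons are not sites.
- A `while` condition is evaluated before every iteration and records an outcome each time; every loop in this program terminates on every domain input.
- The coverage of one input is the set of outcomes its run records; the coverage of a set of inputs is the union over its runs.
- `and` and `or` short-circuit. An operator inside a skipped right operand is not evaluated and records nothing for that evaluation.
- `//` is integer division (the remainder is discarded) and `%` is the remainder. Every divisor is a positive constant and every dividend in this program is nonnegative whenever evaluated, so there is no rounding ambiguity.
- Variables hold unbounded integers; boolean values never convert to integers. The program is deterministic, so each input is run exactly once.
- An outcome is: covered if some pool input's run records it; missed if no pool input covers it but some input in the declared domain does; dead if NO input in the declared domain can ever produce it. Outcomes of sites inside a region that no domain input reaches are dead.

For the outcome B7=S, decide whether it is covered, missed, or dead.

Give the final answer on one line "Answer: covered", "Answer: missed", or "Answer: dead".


no pool input records B7=S
but domain input (g=5, u=1) does record it -> reachable, so missed
Answer: missed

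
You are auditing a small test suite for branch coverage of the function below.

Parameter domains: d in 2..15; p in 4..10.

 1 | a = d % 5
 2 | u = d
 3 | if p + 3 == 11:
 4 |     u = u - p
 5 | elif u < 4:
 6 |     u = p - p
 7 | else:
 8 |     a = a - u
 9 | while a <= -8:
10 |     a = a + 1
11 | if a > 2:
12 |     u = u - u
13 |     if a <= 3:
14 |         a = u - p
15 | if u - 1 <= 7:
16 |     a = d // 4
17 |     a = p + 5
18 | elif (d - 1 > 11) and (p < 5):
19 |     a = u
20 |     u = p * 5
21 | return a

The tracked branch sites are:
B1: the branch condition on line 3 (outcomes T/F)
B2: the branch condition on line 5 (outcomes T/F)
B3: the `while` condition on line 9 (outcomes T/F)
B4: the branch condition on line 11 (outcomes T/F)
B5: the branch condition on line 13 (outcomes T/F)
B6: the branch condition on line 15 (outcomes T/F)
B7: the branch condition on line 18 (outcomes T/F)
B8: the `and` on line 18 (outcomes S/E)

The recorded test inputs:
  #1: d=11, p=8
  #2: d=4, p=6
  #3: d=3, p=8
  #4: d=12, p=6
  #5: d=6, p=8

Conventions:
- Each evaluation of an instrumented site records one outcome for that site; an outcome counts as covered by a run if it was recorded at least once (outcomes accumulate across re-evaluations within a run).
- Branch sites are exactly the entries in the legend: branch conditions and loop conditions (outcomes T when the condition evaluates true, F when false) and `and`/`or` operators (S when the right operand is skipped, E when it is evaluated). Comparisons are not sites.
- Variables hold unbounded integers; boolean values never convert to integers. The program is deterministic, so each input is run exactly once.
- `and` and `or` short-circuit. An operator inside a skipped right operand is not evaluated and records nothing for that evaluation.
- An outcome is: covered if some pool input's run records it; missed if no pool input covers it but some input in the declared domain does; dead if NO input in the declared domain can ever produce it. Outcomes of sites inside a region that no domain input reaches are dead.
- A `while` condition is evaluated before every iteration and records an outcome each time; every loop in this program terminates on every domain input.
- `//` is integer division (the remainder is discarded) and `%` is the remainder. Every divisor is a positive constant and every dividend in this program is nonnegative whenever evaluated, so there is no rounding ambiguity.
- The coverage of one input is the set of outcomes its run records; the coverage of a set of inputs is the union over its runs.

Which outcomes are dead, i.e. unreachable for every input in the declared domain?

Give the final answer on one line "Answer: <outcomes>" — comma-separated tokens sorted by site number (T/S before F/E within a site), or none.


exhaustive pass over the 98-input domain:
  reachable outcomes have witnesses, e.g. B1=T (e.g. d=2, p=8), B1=F (e.g. d=2, p=4), B2=T (e.g. d=2, p=4), B2=F (e.g. d=4, p=4)
Answer: none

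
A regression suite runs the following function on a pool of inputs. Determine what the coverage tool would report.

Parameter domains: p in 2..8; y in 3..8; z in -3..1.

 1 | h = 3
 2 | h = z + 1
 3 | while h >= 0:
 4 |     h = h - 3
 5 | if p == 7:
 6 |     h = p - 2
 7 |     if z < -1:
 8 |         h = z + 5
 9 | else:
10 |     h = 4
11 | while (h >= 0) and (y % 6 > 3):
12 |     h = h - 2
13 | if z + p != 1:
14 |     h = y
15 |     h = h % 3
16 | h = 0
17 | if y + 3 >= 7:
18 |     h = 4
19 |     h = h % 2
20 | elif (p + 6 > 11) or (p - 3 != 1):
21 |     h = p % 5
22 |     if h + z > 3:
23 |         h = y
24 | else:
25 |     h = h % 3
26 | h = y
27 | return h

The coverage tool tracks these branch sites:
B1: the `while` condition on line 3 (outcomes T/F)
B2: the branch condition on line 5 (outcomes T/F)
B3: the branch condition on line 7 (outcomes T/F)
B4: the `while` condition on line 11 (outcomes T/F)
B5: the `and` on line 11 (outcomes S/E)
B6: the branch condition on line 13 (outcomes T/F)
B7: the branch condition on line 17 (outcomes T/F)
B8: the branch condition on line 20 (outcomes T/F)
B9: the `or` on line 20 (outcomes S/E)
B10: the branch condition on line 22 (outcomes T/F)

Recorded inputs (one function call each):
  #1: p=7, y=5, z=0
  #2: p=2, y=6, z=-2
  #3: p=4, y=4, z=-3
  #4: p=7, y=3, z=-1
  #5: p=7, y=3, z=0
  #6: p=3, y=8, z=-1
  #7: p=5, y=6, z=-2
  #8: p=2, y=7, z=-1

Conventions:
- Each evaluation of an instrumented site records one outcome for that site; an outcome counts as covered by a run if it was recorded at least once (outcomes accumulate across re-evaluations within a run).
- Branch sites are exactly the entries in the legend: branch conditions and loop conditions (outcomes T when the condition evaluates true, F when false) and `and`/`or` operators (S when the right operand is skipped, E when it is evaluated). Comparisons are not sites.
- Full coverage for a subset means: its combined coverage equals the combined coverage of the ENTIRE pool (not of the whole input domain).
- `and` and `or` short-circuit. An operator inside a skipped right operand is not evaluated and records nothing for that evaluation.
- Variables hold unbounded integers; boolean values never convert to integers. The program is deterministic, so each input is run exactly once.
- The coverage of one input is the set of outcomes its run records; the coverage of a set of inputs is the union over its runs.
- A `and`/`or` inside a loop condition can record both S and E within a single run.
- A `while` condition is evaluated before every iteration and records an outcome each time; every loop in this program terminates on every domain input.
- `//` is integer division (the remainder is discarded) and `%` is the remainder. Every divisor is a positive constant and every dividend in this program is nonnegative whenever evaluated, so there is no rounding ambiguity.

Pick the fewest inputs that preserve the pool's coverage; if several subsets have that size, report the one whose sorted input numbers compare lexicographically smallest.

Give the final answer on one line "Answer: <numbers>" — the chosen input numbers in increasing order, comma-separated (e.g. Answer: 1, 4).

test 1 (p=7, y=5, z=0) fires B1->T, B1->F, B2->T, B3->F, B5->E, B4->T, B5->E, B4->T, B5->E, B4->T, B5->S, B4->F, B6->T, B7->T; hits B1=T, B1=F, B2=T, B3=F, B4=T, B4=F, B5=S, B5=E, B6=T, B7=T
test 2 (p=2, y=6, z=-2) fires B1->F, B2->F, B5->E, B4->F, B6->T, B7->T; hits B1=F, B2=F, B4=F, B5=E, B6=T, B7=T
test 3 (p=4, y=4, z=-3) fires B1->F, B2->F, B5->E, B4->T, B5->E, B4->T, B5->E, B4->T, B5->S, B4->F, B6->F, B7->T; hits B1=F, B2=F, B4=T, B4=F, B5=S, B5=E, B6=F, B7=T
test 4 (p=7, y=3, z=-1) fires B1->T, B1->F, B2->T, B3->F, B5->E, B4->F, B6->T, B7->F, B9->S, B8->T, B10->F; hits B1=T, B1=F, B2=T, B3=F, B4=F, B5=E, B6=T, B7=F, B8=T, B9=S, B10=F
test 5 (p=7, y=3, z=0) fires B1->T, B1->F, B2->T, B3->F, B5->E, B4->F, B6->T, B7->F, B9->S, B8->T, B10->F; hits B1=T, B1=F, B2=T, B3=F, B4=F, B5=E, B6=T, B7=F, B8=T, B9=S, B10=F
test 6 (p=3, y=8, z=-1) fires B1->T, B1->F, B2->F, B5->E, B4->F, B6->T, B7->T; hits B1=T, B1=F, B2=F, B4=F, B5=E, B6=T, B7=T
test 7 (p=5, y=6, z=-2) fires B1->F, B2->F, B5->E, B4->F, B6->T, B7->T; hits B1=F, B2=F, B4=F, B5=E, B6=T, B7=T
test 8 (p=2, y=7, z=-1) fires B1->T, B1->F, B2->F, B5->E, B4->F, B6->F, B7->T; hits B1=T, B1=F, B2=F, B4=F, B5=E, B6=F, B7=T
together the pool reaches 16 outcomes: B1=T, B1=F, B2=T, B2=F, B3=F, B4=T, B4=F, B5=S, B5=E, B6=T, B6=F, B7=T, B7=F, B8=T, B9=S, B10=F
every size-1 subset falls short of the 16 outcomes (best: 11/16)
size 2: inputs {3, 4} cover all 16 outcomes, and no lexicographically smaller subset of this size does

Answer: 3, 4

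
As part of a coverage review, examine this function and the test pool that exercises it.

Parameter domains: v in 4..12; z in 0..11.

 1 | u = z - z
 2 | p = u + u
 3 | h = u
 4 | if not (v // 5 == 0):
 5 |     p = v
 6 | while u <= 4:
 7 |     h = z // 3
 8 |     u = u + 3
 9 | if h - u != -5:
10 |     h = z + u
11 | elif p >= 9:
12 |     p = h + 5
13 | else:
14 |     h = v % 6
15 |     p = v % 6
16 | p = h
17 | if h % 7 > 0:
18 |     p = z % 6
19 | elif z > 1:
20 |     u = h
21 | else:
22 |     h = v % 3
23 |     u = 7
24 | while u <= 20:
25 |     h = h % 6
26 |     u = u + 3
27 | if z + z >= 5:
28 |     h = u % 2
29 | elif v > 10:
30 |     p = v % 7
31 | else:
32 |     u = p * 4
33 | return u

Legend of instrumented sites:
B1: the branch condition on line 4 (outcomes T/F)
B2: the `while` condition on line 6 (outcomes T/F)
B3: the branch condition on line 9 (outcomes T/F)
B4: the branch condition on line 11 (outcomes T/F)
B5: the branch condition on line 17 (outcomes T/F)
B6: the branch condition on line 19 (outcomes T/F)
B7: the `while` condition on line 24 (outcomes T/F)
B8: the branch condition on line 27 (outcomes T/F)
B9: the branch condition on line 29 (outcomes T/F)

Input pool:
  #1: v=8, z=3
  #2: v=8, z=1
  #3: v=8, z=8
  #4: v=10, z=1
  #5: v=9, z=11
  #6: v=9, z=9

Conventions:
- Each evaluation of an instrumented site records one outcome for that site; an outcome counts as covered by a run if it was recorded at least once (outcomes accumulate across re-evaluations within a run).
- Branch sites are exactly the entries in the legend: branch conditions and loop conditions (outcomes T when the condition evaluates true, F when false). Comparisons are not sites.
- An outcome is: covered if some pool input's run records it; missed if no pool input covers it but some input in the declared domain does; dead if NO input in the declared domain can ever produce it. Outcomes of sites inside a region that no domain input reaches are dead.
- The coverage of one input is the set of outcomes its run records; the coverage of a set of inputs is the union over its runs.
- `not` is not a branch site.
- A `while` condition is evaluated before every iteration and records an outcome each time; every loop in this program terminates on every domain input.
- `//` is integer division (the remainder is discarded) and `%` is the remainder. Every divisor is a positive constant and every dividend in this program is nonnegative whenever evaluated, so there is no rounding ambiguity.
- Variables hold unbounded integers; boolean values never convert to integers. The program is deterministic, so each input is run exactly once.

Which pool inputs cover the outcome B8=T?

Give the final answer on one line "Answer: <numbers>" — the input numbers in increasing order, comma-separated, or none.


input #1 (v=8, z=3): records B8=T
input #2 (v=8, z=1): does not record B8=T
input #3 (v=8, z=8): records B8=T
input #4 (v=10, z=1): does not record B8=T
input #5 (v=9, z=11): records B8=T
input #6 (v=9, z=9): records B8=T
Answer: 1, 3, 5, 6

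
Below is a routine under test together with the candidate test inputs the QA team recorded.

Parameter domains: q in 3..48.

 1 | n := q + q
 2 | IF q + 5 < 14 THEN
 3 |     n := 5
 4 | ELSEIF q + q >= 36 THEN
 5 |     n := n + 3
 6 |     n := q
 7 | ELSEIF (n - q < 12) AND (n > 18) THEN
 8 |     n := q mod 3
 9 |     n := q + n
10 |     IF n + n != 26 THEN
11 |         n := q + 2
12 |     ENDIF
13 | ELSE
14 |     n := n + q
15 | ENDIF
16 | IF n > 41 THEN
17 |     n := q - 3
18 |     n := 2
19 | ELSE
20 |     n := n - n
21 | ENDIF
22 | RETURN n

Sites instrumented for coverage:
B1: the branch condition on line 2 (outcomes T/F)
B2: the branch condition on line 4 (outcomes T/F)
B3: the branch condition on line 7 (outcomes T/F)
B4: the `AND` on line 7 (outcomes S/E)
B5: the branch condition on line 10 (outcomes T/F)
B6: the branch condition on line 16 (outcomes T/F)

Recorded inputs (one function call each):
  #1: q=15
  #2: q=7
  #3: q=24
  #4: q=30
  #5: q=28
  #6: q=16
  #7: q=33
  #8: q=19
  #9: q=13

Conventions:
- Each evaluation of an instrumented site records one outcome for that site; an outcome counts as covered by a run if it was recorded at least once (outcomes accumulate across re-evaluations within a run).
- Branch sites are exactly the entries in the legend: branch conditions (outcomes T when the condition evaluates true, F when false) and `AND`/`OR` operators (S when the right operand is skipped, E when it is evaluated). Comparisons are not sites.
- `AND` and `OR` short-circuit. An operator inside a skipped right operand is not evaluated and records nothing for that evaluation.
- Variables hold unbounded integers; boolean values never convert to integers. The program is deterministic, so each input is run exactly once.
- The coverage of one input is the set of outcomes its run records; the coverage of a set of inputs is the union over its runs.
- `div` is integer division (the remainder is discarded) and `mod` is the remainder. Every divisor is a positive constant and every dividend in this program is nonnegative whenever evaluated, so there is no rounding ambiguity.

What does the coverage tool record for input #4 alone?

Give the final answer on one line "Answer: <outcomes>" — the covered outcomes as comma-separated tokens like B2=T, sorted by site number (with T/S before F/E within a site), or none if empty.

Tracing the run of input #4 (q=30):
  B1->F, B2->T, B6->F
distinct outcomes covered: B1=F, B2=T, B6=F

Answer: B1=F, B2=T, B6=F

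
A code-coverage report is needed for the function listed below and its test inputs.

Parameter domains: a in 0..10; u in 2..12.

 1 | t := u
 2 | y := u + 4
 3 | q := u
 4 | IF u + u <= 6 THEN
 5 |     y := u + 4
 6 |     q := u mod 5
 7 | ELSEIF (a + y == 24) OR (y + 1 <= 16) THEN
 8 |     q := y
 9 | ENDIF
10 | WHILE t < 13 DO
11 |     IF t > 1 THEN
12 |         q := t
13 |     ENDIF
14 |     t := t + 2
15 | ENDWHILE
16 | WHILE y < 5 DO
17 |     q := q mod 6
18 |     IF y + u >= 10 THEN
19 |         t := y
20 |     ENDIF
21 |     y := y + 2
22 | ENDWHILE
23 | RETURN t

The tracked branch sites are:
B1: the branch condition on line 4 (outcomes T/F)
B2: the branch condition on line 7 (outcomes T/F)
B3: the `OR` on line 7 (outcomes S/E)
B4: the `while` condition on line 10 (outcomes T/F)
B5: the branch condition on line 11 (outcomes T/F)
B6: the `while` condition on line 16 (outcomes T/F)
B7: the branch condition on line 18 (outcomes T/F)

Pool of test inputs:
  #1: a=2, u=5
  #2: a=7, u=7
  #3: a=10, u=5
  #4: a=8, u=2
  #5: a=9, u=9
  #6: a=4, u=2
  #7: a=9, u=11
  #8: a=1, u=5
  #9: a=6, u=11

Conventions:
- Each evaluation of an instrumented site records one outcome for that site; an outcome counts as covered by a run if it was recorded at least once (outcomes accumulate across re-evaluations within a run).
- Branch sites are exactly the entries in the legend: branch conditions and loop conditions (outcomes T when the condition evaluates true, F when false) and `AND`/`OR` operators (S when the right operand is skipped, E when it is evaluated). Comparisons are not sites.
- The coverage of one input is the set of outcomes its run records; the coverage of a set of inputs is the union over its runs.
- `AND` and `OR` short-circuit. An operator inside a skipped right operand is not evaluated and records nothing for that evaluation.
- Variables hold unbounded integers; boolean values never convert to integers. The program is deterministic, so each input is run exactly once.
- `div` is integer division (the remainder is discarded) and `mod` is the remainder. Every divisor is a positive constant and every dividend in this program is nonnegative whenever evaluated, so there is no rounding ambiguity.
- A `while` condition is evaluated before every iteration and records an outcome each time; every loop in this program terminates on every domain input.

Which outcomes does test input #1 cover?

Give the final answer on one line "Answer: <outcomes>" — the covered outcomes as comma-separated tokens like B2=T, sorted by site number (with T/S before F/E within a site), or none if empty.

Event log for input #1 (a=2, u=5):
  B1->F, B3->E, B2->T, B4->T, B5->T, B4->T, B5->T, B4->T, B5->T, B4->T
  B5->T, B4->F, B6->F
deduplicating events, the covered set is: B1=F, B2=T, B3=E, B4=T, B4=F, B5=T, B6=F

Answer: B1=F, B2=T, B3=E, B4=T, B4=F, B5=T, B6=F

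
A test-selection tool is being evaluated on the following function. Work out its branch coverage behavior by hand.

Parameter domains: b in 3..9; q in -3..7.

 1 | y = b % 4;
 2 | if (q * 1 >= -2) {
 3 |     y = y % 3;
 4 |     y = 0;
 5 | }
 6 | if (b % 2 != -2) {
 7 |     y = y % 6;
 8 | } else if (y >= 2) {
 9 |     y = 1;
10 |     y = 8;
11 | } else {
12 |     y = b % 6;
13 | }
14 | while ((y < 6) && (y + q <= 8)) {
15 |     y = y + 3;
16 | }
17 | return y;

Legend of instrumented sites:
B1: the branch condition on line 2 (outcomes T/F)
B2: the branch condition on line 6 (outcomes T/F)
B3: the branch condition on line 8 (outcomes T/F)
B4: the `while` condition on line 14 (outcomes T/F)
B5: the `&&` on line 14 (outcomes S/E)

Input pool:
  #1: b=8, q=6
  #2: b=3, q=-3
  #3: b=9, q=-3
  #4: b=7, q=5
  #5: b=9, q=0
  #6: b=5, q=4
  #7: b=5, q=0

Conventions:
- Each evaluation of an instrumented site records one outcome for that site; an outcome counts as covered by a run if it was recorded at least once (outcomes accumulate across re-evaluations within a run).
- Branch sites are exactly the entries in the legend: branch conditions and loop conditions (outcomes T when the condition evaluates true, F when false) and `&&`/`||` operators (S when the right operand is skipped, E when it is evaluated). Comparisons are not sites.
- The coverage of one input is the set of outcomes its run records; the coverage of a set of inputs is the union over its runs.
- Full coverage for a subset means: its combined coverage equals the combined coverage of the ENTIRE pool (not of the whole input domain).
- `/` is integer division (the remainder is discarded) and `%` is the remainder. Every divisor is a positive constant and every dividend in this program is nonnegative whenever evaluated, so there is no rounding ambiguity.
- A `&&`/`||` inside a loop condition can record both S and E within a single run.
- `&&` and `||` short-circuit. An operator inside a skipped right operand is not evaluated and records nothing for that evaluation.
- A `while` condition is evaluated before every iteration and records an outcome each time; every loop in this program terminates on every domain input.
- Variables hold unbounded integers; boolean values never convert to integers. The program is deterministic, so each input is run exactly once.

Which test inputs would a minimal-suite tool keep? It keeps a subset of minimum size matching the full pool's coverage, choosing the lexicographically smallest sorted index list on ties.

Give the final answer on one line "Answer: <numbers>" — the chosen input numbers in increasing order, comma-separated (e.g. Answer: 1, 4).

run #1 (b=8, q=6) runs B1->T, B2->T, B5->E, B4->T, B5->E, B4->F; records B1=T, B2=T, B4=T, B4=F, B5=E
run #2 (b=3, q=-3) runs B1->F, B2->T, B5->E, B4->T, B5->S, B4->F; records B1=F, B2=T, B4=T, B4=F, B5=S, B5=E
run #3 (b=9, q=-3) runs B1->F, B2->T, B5->E, B4->T, B5->E, B4->T, B5->S, B4->F; records B1=F, B2=T, B4=T, B4=F, B5=S, B5=E
run #4 (b=7, q=5) runs B1->T, B2->T, B5->E, B4->T, B5->E, B4->T, B5->S, B4->F; records B1=T, B2=T, B4=T, B4=F, B5=S, B5=E
run #5 (b=9, q=0) runs B1->T, B2->T, B5->E, B4->T, B5->E, B4->T, B5->S, B4->F; records B1=T, B2=T, B4=T, B4=F, B5=S, B5=E
run #6 (b=5, q=4) runs B1->T, B2->T, B5->E, B4->T, B5->E, B4->T, B5->S, B4->F; records B1=T, B2=T, B4=T, B4=F, B5=S, B5=E
run #7 (b=5, q=0) runs B1->T, B2->T, B5->E, B4->T, B5->E, B4->T, B5->S, B4->F; records B1=T, B2=T, B4=T, B4=F, B5=S, B5=E
union over all inputs: B1=T, B1=F, B2=T, B4=T, B4=F, B5=S, B5=E (7 outcomes)
every size-1 subset falls short of the 7 outcomes (best: 6/7)
size 2: inputs {1, 2} cover all 7 outcomes, and no lexicographically smaller subset of this size does

Answer: 1, 2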